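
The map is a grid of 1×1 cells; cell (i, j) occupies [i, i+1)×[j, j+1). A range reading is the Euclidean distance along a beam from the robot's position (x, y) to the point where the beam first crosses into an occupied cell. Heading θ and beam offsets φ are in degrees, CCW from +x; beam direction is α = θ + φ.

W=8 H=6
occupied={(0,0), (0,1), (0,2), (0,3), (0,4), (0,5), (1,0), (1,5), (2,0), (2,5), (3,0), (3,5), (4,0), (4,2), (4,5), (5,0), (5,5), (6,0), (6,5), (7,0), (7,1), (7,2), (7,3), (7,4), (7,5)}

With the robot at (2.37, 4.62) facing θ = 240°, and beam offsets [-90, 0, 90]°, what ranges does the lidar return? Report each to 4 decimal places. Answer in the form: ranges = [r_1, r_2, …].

beam 1: φ=-90°, α=150°
  cosα=-0.8660 sinα=0.5000 | (2,4) | tMaxX 0.4272 tMaxY 0.7600 | tΔX 1.1547 tΔY 2.0000
    t=0.4272 [x] (1,4)
    t=0.7600 [y] (1,5) — stop
  → r_1 = 0.7600
beam 2: φ=0°, α=240°
  cosα=-0.5000 sinα=-0.8660 | (2,4) | tMaxX 0.7400 tMaxY 0.7159 | tΔX 2.0000 tΔY 1.1547
    t=0.7159 [y] (2,3)
    t=0.7400 [x] (1,3)
    t=1.8706 [y] (1,2)
    t=2.7400 [x] (0,2) — stop
  → r_2 = 2.7400
beam 3: φ=90°, α=330°
  cosα=0.8660 sinα=-0.5000 | (2,4) | tMaxX 0.7275 tMaxY 1.2400 | tΔX 1.1547 tΔY 2.0000
    t=0.7275 [x] (3,4)
    t=1.2400 [y] (3,3)
    t=1.8822 [x] (4,3)
    t=3.0369 [x] (5,3)
    t=3.2400 [y] (5,2)
    t=4.1916 [x] (6,2)
    t=5.2400 [y] (6,1)
    t=5.3463 [x] (7,1) — stop
  → r_3 = 5.3463

ranges = [0.7600, 2.7400, 5.3463]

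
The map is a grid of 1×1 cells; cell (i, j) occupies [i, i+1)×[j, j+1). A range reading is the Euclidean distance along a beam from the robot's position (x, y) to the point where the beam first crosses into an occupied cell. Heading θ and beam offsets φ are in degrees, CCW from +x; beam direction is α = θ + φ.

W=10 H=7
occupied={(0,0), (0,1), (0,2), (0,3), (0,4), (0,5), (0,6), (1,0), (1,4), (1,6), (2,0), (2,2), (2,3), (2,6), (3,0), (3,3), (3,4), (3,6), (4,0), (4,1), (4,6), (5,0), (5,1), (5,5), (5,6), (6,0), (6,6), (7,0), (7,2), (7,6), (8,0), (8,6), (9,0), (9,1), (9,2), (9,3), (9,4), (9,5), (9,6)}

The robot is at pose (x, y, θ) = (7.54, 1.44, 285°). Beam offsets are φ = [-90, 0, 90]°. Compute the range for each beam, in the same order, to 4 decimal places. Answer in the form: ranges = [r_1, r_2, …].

beam 1: φ=-90°, α=195°
  dir = (cos 195°, sin 195°) = (-0.9659, -0.2588); from cell (7,1)
  next x-line at t=0.5590, next y-line at t=1.7000; Δt_x=1.0353, Δt_y=3.8637
    x: enter (6,1) at t=0.5590
    x: enter (5,1) at t=1.5943 ← occupied
  → r_1 = 1.5943
beam 2: φ=0°, α=285°
  dir = (cos 285°, sin 285°) = (0.2588, -0.9659); from cell (7,1)
  next x-line at t=1.7773, next y-line at t=0.4555; Δt_x=3.8637, Δt_y=1.0353
    y: enter (7,0) at t=0.4555 ← occupied
  → r_2 = 0.4555
beam 3: φ=90°, α=15°
  dir = (cos 15°, sin 15°) = (0.9659, 0.2588); from cell (7,1)
  next x-line at t=0.4762, next y-line at t=2.1637; Δt_x=1.0353, Δt_y=3.8637
    x: enter (8,1) at t=0.4762
    x: enter (9,1) at t=1.5115 ← occupied
  → r_3 = 1.5115

ranges = [1.5943, 0.4555, 1.5115]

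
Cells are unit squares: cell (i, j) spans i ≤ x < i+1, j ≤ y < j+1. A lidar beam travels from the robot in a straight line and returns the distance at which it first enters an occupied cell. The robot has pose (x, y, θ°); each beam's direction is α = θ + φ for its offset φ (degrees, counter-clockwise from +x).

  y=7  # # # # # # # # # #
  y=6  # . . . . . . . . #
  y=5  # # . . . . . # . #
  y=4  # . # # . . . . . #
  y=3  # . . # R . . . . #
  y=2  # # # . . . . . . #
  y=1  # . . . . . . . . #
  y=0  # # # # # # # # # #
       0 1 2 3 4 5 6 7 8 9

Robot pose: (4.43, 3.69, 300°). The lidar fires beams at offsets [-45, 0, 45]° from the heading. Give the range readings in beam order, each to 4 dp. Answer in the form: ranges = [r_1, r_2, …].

ranges = [2.7849, 3.1061, 4.7312]

beam 1: φ=-45°, α=255°
  d=(-0.2588,-0.9659)  start (4,3)  tX=1.6614 tY=0.7143  stride 1/|dx|=3.8637 1/|dy|=1.0353
    cross y-line → (4,2), t=0.7143
    cross x-line → (3,2), t=1.6614
    cross y-line → (3,1), t=1.7496
    cross y-line → (3,0), t=2.7849 (wall)
  → r_1 = 2.7849
beam 2: φ=0°, α=300°
  d=(0.5000,-0.8660)  start (4,3)  tX=1.1400 tY=0.7967  stride 1/|dx|=2.0000 1/|dy|=1.1547
    cross y-line → (4,2), t=0.7967
    cross x-line → (5,2), t=1.1400
    cross y-line → (5,1), t=1.9514
    cross y-line → (5,0), t=3.1061 (wall)
  → r_2 = 3.1061
beam 3: φ=45°, α=345°
  d=(0.9659,-0.2588)  start (4,3)  tX=0.5901 tY=2.6660  stride 1/|dx|=1.0353 1/|dy|=3.8637
    cross x-line → (5,3), t=0.5901
    cross x-line → (6,3), t=1.6254
    cross x-line → (7,3), t=2.6607
    cross y-line → (7,2), t=2.6660
    cross x-line → (8,2), t=3.6959
    cross x-line → (9,2), t=4.7312 (wall)
  → r_3 = 4.7312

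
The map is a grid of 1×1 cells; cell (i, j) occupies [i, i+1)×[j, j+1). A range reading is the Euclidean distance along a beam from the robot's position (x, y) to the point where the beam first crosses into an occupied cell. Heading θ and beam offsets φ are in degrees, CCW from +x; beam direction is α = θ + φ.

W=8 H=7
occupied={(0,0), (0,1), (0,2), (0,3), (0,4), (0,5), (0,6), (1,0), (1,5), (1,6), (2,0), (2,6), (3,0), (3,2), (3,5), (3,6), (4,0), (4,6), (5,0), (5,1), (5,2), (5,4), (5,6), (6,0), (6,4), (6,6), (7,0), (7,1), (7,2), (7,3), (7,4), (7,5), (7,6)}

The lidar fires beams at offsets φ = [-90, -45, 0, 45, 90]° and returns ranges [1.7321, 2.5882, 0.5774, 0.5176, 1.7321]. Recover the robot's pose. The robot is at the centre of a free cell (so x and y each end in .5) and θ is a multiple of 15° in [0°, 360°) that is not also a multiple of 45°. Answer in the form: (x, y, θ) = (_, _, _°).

(x, y, θ) = (4.5, 2.5, 150°)

The pose lattice has 23·16 = 368 candidates. Test each by forward raycasting.
  (5.5, 3.5, 255°): beam 1 = 4.6587 ≠ 1.7321 ✗
  (4.5, 3.5, 210°): beam 2 = 3.6235 ≠ 2.5882 ✗
  (1.5, 1.5, 30°): beam 1 = 0.5774 ≠ 1.7321 ✗
  (6.5, 3.5, 255°): beam 1 = 5.6940 ≠ 1.7321 ✗
  (2.5, 3.5, 165°): beam 1 = 1.9319 ≠ 1.7321 ✗
  …
  (4.5, 2.5, 150°): r_1=1.7321, r_2=2.5882, r_3=0.5774, r_4=0.5176, r_5=1.7321 — all match ✓
No second candidate reproduces the full scan.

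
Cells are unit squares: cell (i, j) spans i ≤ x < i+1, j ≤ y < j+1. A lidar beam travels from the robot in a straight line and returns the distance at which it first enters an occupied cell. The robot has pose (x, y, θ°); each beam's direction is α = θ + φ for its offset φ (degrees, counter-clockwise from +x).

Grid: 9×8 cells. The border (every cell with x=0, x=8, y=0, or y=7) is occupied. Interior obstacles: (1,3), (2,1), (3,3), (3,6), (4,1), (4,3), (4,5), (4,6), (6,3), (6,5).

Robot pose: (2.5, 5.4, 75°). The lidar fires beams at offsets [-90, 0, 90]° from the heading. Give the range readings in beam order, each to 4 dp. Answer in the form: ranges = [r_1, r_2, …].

ranges = [5.6940, 1.6564, 1.5529]

beam 1: φ=-90°, α=345°
  cosα=0.9659 sinα=-0.2588 | (2,5) | tMaxX 0.5176 tMaxY 1.5455 | tΔX 1.0353 tΔY 3.8637
    t=0.5176 [x] (3,5)
    t=1.5455 [y] (3,4)
    t=1.5529 [x] (4,4)
    t=2.5882 [x] (5,4)
    t=3.6235 [x] (6,4)
    t=4.6587 [x] (7,4)
    t=5.4092 [y] (7,3)
    t=5.6940 [x] (8,3) — stop
  → r_1 = 5.6940
beam 2: φ=0°, α=75°
  cosα=0.2588 sinα=0.9659 | (2,5) | tMaxX 1.9319 tMaxY 0.6212 | tΔX 3.8637 tΔY 1.0353
    t=0.6212 [y] (2,6)
    t=1.6564 [y] (2,7) — stop
  → r_2 = 1.6564
beam 3: φ=90°, α=165°
  cosα=-0.9659 sinα=0.2588 | (2,5) | tMaxX 0.5176 tMaxY 2.3182 | tΔX 1.0353 tΔY 3.8637
    t=0.5176 [x] (1,5)
    t=1.5529 [x] (0,5) — stop
  → r_3 = 1.5529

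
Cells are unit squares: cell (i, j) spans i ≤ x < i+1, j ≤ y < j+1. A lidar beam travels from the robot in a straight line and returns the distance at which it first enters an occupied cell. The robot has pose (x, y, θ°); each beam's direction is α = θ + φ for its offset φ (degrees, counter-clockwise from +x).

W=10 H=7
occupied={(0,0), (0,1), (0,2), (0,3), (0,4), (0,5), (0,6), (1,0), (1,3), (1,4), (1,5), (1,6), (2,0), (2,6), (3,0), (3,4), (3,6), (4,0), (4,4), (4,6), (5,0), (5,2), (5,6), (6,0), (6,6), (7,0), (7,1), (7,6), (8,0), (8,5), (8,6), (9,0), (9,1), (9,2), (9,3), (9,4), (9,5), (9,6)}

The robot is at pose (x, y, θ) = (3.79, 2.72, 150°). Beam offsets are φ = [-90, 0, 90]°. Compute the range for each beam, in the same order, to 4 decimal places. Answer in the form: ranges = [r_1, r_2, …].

ranges = [1.4780, 2.0669, 1.9861]

beam 1: φ=-90°, α=60°
  d=(0.5000,0.8660)  start (3,2)  tX=0.4200 tY=0.3233  stride 1/|dx|=2.0000 1/|dy|=1.1547
    cross y-line → (3,3), t=0.3233
    cross x-line → (4,3), t=0.4200
    cross y-line → (4,4), t=1.4780 (wall)
  → r_1 = 1.4780
beam 2: φ=0°, α=150°
  d=(-0.8660,0.5000)  start (3,2)  tX=0.9122 tY=0.5600  stride 1/|dx|=1.1547 1/|dy|=2.0000
    cross y-line → (3,3), t=0.5600
    cross x-line → (2,3), t=0.9122
    cross x-line → (1,3), t=2.0669 (wall)
  → r_2 = 2.0669
beam 3: φ=90°, α=240°
  d=(-0.5000,-0.8660)  start (3,2)  tX=1.5800 tY=0.8314  stride 1/|dx|=2.0000 1/|dy|=1.1547
    cross y-line → (3,1), t=0.8314
    cross x-line → (2,1), t=1.5800
    cross y-line → (2,0), t=1.9861 (wall)
  → r_3 = 1.9861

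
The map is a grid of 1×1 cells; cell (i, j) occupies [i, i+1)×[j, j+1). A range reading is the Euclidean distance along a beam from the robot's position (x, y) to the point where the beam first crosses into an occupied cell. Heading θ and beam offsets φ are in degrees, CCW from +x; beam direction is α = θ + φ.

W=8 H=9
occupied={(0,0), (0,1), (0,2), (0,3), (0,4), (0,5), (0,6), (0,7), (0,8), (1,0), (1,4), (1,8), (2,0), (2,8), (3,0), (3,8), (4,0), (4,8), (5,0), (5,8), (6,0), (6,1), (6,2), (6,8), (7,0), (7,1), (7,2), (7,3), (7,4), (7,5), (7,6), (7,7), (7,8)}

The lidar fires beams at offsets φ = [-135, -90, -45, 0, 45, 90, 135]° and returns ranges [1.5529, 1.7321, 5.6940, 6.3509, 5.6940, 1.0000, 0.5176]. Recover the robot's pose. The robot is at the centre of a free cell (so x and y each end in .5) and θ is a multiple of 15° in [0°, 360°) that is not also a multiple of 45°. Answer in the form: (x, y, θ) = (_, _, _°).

Enumerate (i+0.5, j+0.5, θ) over the 39 free cells and 16 admissible headings. For each, cast all 7 beams and compare to the given ranges.
  (2.5, 7.5, 195°): beam 1 = 0.5774 ≠ 1.5529 ✗
  (3.5, 7.5, 15°): beam 1 = 3.0000 ≠ 1.5529 ✗
  (4.5, 1.5, 285°): beam 1 = 4.0415 ≠ 1.5529 ✗
  …
  (6.5, 6.5, 210°): r_1=1.5529, r_2=1.7321, r_3=5.6940, r_4=6.3509, r_5=5.6940, r_6=1.0000, r_7=0.5176 — all match ✓
Only this pose fits every beam.

(x, y, θ) = (6.5, 6.5, 210°)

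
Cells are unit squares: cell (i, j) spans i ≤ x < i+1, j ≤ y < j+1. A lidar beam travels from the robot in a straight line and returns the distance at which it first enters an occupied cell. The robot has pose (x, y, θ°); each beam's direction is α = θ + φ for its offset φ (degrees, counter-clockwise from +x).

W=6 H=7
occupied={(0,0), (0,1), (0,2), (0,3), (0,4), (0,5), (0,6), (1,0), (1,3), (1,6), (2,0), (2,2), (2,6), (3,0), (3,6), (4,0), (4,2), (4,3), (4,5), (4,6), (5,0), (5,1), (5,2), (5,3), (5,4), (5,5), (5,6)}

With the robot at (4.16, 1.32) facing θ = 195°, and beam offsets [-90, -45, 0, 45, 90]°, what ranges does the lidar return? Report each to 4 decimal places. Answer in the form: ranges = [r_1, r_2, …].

ranges = [4.8451, 1.3600, 1.2364, 0.3695, 0.3313]

beam 1: φ=-90°, α=105°
  direction (-0.2588, 0.9659); cell (4,1); t to first gridline: x 0.6182, y 0.7040 (then +3.8637 / +1.0353)
    (3,1) via x @ 0.6182
    (3,2) via y @ 0.7040
    (3,3) via y @ 1.7393
    (3,4) via y @ 2.7745
    (3,5) via y @ 3.8098
    (2,5) via x @ 4.4819
    (2,6) via y @ 4.8451  # hit
  → r_1 = 4.8451
beam 2: φ=-45°, α=150°
  direction (-0.8660, 0.5000); cell (4,1); t to first gridline: x 0.1848, y 1.3600 (then +1.1547 / +2.0000)
    (3,1) via x @ 0.1848
    (2,1) via x @ 1.3395
    (2,2) via y @ 1.3600  # hit
  → r_2 = 1.3600
beam 3: φ=0°, α=195°
  direction (-0.9659, -0.2588); cell (4,1); t to first gridline: x 0.1656, y 1.2364 (then +1.0353 / +3.8637)
    (3,1) via x @ 0.1656
    (2,1) via x @ 1.2009
    (2,0) via y @ 1.2364  # hit
  → r_3 = 1.2364
beam 4: φ=45°, α=240°
  direction (-0.5000, -0.8660); cell (4,1); t to first gridline: x 0.3200, y 0.3695 (then +2.0000 / +1.1547)
    (3,1) via x @ 0.3200
    (3,0) via y @ 0.3695  # hit
  → r_4 = 0.3695
beam 5: φ=90°, α=285°
  direction (0.2588, -0.9659); cell (4,1); t to first gridline: x 3.2455, y 0.3313 (then +3.8637 / +1.0353)
    (4,0) via y @ 0.3313  # hit
  → r_5 = 0.3313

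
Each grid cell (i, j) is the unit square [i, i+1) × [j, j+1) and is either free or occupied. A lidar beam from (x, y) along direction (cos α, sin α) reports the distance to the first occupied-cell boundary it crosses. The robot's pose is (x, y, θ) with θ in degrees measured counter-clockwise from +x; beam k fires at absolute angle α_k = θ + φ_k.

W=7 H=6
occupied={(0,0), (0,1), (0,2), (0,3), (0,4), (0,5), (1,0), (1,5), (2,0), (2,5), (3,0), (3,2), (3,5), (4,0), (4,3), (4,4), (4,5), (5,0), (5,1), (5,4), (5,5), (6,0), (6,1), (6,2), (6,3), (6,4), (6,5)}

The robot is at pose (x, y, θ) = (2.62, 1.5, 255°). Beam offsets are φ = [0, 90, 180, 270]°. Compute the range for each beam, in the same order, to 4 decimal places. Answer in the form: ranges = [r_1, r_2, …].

ranges = [0.5176, 1.9319, 1.4682, 1.6771]

beam 1: φ=0°, α=255°
  direction (-0.2588, -0.9659); cell (2,1); t to first gridline: x 2.3955, y 0.5176 (then +3.8637 / +1.0353)
    (2,0) via y @ 0.5176  # hit
  → r_1 = 0.5176
beam 2: φ=90°, α=345°
  direction (0.9659, -0.2588); cell (2,1); t to first gridline: x 0.3934, y 1.9319 (then +1.0353 / +3.8637)
    (3,1) via x @ 0.3934
    (4,1) via x @ 1.4287
    (4,0) via y @ 1.9319  # hit
  → r_2 = 1.9319
beam 3: φ=180°, α=75°
  direction (0.2588, 0.9659); cell (2,1); t to first gridline: x 1.4682, y 0.5176 (then +3.8637 / +1.0353)
    (2,2) via y @ 0.5176
    (3,2) via x @ 1.4682  # hit
  → r_3 = 1.4682
beam 4: φ=270°, α=165°
  direction (-0.9659, 0.2588); cell (2,1); t to first gridline: x 0.6419, y 1.9319 (then +1.0353 / +3.8637)
    (1,1) via x @ 0.6419
    (0,1) via x @ 1.6771  # hit
  → r_4 = 1.6771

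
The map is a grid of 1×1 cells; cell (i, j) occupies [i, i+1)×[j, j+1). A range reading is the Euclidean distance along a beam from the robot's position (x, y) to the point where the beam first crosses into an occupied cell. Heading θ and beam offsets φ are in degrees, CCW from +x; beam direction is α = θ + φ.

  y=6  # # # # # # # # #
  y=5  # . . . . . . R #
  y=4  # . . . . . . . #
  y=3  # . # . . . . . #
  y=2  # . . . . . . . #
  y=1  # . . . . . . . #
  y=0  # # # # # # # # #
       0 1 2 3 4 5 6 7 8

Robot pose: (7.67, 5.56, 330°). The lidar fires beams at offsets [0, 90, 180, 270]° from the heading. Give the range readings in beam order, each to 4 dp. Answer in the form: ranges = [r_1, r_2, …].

ranges = [0.3811, 0.5081, 0.8800, 5.2654]

beam 1: φ=0°, α=330°
  d=(0.8660,-0.5000)  start (7,5)  tX=0.3811 tY=1.1200  stride 1/|dx|=1.1547 1/|dy|=2.0000
    cross x-line → (8,5), t=0.3811 (wall)
  → r_1 = 0.3811
beam 2: φ=90°, α=60°
  d=(0.5000,0.8660)  start (7,5)  tX=0.6600 tY=0.5081  stride 1/|dx|=2.0000 1/|dy|=1.1547
    cross y-line → (7,6), t=0.5081 (wall)
  → r_2 = 0.5081
beam 3: φ=180°, α=150°
  d=(-0.8660,0.5000)  start (7,5)  tX=0.7736 tY=0.8800  stride 1/|dx|=1.1547 1/|dy|=2.0000
    cross x-line → (6,5), t=0.7736
    cross y-line → (6,6), t=0.8800 (wall)
  → r_3 = 0.8800
beam 4: φ=270°, α=240°
  d=(-0.5000,-0.8660)  start (7,5)  tX=1.3400 tY=0.6466  stride 1/|dx|=2.0000 1/|dy|=1.1547
    cross y-line → (7,4), t=0.6466
    cross x-line → (6,4), t=1.3400
    cross y-line → (6,3), t=1.8013
    cross y-line → (6,2), t=2.9560
    cross x-line → (5,2), t=3.3400
    cross y-line → (5,1), t=4.1107
    cross y-line → (5,0), t=5.2654 (wall)
  → r_4 = 5.2654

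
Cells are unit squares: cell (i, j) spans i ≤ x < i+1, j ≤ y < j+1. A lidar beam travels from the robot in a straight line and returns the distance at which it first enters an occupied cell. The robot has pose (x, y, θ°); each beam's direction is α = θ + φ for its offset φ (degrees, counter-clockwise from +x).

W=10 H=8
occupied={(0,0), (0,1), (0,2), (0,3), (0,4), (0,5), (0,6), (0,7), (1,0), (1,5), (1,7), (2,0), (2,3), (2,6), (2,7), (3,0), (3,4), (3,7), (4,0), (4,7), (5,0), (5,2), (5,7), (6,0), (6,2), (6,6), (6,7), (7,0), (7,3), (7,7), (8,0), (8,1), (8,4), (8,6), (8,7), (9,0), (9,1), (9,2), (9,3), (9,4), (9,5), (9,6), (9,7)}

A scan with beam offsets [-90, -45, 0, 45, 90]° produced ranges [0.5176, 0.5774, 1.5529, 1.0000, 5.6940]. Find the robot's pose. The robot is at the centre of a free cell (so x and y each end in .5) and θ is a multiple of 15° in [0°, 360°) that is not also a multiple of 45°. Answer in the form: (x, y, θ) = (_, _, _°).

(x, y, θ) = (2.5, 5.5, 255°)

The pose lattice has 37·16 = 592 candidates. Test each by forward raycasting.
  (4.5, 2.5, 300°): beam 1 = 3.0000 ≠ 0.5176 ✗
  (3.5, 1.5, 15°): beam 2 = 1.0000 ≠ 0.5774 ✗
  (7.5, 4.5, 255°): beam 1 = 5.6940 ≠ 0.5176 ✗
  (6.5, 3.5, 105°): beam 2 = 3.0000 ≠ 0.5774 ✗
  …
  (2.5, 5.5, 255°): r_1=0.5176, r_2=0.5774, r_3=1.5529, r_4=1.0000, r_5=5.6940 — all match ✓
Unique over the lattice → pose = (2.5, 5.5, 255°).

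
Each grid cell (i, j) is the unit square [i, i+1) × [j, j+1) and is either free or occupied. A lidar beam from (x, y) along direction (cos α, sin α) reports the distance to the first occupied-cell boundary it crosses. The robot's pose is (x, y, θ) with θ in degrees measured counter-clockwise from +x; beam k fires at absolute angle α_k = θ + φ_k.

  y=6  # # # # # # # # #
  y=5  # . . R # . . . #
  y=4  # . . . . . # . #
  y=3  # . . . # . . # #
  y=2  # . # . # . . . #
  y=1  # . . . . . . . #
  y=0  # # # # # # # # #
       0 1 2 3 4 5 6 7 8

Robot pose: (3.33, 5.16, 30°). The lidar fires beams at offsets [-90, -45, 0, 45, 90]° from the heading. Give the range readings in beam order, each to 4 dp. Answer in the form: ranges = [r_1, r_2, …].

beam 1: φ=-90°, α=300°
  cosα=0.5000 sinα=-0.8660 | (3,5) | tMaxX 1.3400 tMaxY 0.1848 | tΔX 2.0000 tΔY 1.1547
    t=0.1848 [y] (3,4)
    t=1.3395 [y] (3,3)
    t=1.3400 [x] (4,3) — stop
  → r_1 = 1.3400
beam 2: φ=-45°, α=345°
  cosα=0.9659 sinα=-0.2588 | (3,5) | tMaxX 0.6936 tMaxY 0.6182 | tΔX 1.0353 tΔY 3.8637
    t=0.6182 [y] (3,4)
    t=0.6936 [x] (4,4)
    t=1.7289 [x] (5,4)
    t=2.7642 [x] (6,4) — stop
  → r_2 = 2.7642
beam 3: φ=0°, α=30°
  cosα=0.8660 sinα=0.5000 | (3,5) | tMaxX 0.7736 tMaxY 1.6800 | tΔX 1.1547 tΔY 2.0000
    t=0.7736 [x] (4,5) — stop
  → r_3 = 0.7736
beam 4: φ=45°, α=75°
  cosα=0.2588 sinα=0.9659 | (3,5) | tMaxX 2.5887 tMaxY 0.8696 | tΔX 3.8637 tΔY 1.0353
    t=0.8696 [y] (3,6) — stop
  → r_4 = 0.8696
beam 5: φ=90°, α=120°
  cosα=-0.5000 sinα=0.8660 | (3,5) | tMaxX 0.6600 tMaxY 0.9699 | tΔX 2.0000 tΔY 1.1547
    t=0.6600 [x] (2,5)
    t=0.9699 [y] (2,6) — stop
  → r_5 = 0.9699

ranges = [1.3400, 2.7642, 0.7736, 0.8696, 0.9699]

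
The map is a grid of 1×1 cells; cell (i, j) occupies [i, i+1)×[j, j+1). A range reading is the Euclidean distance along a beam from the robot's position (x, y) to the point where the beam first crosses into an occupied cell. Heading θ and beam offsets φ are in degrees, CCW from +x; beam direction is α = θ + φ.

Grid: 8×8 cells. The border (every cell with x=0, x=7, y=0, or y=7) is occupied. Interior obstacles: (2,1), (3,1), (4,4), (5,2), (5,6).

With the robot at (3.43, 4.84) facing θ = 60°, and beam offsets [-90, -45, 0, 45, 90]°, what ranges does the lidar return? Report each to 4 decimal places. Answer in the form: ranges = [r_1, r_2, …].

beam 1: φ=-90°, α=330°
  d=(0.8660,-0.5000)  start (3,4)  tX=0.6582 tY=1.6800  stride 1/|dx|=1.1547 1/|dy|=2.0000
    cross x-line → (4,4), t=0.6582 (wall)
  → r_1 = 0.6582
beam 2: φ=-45°, α=15°
  d=(0.9659,0.2588)  start (3,4)  tX=0.5901 tY=0.6182  stride 1/|dx|=1.0353 1/|dy|=3.8637
    cross x-line → (4,4), t=0.5901 (wall)
  → r_2 = 0.5901
beam 3: φ=0°, α=60°
  d=(0.5000,0.8660)  start (3,4)  tX=1.1400 tY=0.1848  stride 1/|dx|=2.0000 1/|dy|=1.1547
    cross y-line → (3,5), t=0.1848
    cross x-line → (4,5), t=1.1400
    cross y-line → (4,6), t=1.3395
    cross y-line → (4,7), t=2.4942 (wall)
  → r_3 = 2.4942
beam 4: φ=45°, α=105°
  d=(-0.2588,0.9659)  start (3,4)  tX=1.6614 tY=0.1656  stride 1/|dx|=3.8637 1/|dy|=1.0353
    cross y-line → (3,5), t=0.1656
    cross y-line → (3,6), t=1.2009
    cross x-line → (2,6), t=1.6614
    cross y-line → (2,7), t=2.2362 (wall)
  → r_4 = 2.2362
beam 5: φ=90°, α=150°
  d=(-0.8660,0.5000)  start (3,4)  tX=0.4965 tY=0.3200  stride 1/|dx|=1.1547 1/|dy|=2.0000
    cross y-line → (3,5), t=0.3200
    cross x-line → (2,5), t=0.4965
    cross x-line → (1,5), t=1.6512
    cross y-line → (1,6), t=2.3200
    cross x-line → (0,6), t=2.8059 (wall)
  → r_5 = 2.8059

ranges = [0.6582, 0.5901, 2.4942, 2.2362, 2.8059]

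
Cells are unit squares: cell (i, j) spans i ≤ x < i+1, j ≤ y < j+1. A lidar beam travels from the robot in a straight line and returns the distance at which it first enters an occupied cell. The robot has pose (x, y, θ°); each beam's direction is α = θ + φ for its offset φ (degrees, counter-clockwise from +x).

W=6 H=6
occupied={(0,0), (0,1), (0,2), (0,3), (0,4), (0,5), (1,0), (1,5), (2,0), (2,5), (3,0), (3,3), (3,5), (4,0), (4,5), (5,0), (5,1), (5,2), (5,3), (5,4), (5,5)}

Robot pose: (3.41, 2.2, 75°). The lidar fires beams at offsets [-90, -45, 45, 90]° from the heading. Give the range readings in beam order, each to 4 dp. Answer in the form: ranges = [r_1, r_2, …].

ranges = [1.6461, 1.8360, 3.2332, 2.4950]

beam 1: φ=-90°, α=345°
  d=(0.9659,-0.2588)  start (3,2)  tX=0.6108 tY=0.7727  stride 1/|dx|=1.0353 1/|dy|=3.8637
    cross x-line → (4,2), t=0.6108
    cross y-line → (4,1), t=0.7727
    cross x-line → (5,1), t=1.6461 (wall)
  → r_1 = 1.6461
beam 2: φ=-45°, α=30°
  d=(0.8660,0.5000)  start (3,2)  tX=0.6813 tY=1.6000  stride 1/|dx|=1.1547 1/|dy|=2.0000
    cross x-line → (4,2), t=0.6813
    cross y-line → (4,3), t=1.6000
    cross x-line → (5,3), t=1.8360 (wall)
  → r_2 = 1.8360
beam 3: φ=45°, α=120°
  d=(-0.5000,0.8660)  start (3,2)  tX=0.8200 tY=0.9238  stride 1/|dx|=2.0000 1/|dy|=1.1547
    cross x-line → (2,2), t=0.8200
    cross y-line → (2,3), t=0.9238
    cross y-line → (2,4), t=2.0785
    cross x-line → (1,4), t=2.8200
    cross y-line → (1,5), t=3.2332 (wall)
  → r_3 = 3.2332
beam 4: φ=90°, α=165°
  d=(-0.9659,0.2588)  start (3,2)  tX=0.4245 tY=3.0910  stride 1/|dx|=1.0353 1/|dy|=3.8637
    cross x-line → (2,2), t=0.4245
    cross x-line → (1,2), t=1.4597
    cross x-line → (0,2), t=2.4950 (wall)
  → r_4 = 2.4950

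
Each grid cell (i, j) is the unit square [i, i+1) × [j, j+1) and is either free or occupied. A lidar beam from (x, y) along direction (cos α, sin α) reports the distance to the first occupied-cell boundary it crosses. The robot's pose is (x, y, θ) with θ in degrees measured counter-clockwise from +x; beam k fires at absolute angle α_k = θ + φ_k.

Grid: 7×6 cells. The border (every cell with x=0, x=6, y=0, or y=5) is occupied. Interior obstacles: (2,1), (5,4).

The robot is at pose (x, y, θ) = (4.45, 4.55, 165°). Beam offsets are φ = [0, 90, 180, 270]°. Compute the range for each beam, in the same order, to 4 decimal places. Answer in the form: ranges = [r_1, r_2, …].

beam 1: φ=0°, α=165°
  d=(-0.9659,0.2588)  start (4,4)  tX=0.4659 tY=1.7387  stride 1/|dx|=1.0353 1/|dy|=3.8637
    cross x-line → (3,4), t=0.4659
    cross x-line → (2,4), t=1.5012
    cross y-line → (2,5), t=1.7387 (wall)
  → r_1 = 1.7387
beam 2: φ=90°, α=255°
  d=(-0.2588,-0.9659)  start (4,4)  tX=1.7387 tY=0.5694  stride 1/|dx|=3.8637 1/|dy|=1.0353
    cross y-line → (4,3), t=0.5694
    cross y-line → (4,2), t=1.6047
    cross x-line → (3,2), t=1.7387
    cross y-line → (3,1), t=2.6400
    cross y-line → (3,0), t=3.6752 (wall)
  → r_2 = 3.6752
beam 3: φ=180°, α=345°
  d=(0.9659,-0.2588)  start (4,4)  tX=0.5694 tY=2.1250  stride 1/|dx|=1.0353 1/|dy|=3.8637
    cross x-line → (5,4), t=0.5694 (wall)
  → r_3 = 0.5694
beam 4: φ=270°, α=75°
  d=(0.2588,0.9659)  start (4,4)  tX=2.1250 tY=0.4659  stride 1/|dx|=3.8637 1/|dy|=1.0353
    cross y-line → (4,5), t=0.4659 (wall)
  → r_4 = 0.4659

ranges = [1.7387, 3.6752, 0.5694, 0.4659]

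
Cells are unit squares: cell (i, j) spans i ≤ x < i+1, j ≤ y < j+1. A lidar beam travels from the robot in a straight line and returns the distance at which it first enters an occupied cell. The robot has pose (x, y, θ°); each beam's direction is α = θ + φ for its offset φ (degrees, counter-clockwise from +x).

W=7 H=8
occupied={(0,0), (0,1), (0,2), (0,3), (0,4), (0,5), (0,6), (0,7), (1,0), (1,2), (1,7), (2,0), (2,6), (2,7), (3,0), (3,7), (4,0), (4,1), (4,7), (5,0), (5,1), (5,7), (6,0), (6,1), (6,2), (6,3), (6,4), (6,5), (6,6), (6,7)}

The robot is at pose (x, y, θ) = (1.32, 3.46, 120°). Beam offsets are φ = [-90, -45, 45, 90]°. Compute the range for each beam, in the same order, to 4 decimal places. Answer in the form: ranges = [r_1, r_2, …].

beam 1: φ=-90°, α=30°
  cosα=0.8660 sinα=0.5000 | (1,3) | tMaxX 0.7852 tMaxY 1.0800 | tΔX 1.1547 tΔY 2.0000
    t=0.7852 [x] (2,3)
    t=1.0800 [y] (2,4)
    t=1.9399 [x] (3,4)
    t=3.0800 [y] (3,5)
    t=3.0946 [x] (4,5)
    t=4.2493 [x] (5,5)
    t=5.0800 [y] (5,6)
    t=5.4040 [x] (6,6) — stop
  → r_1 = 5.4040
beam 2: φ=-45°, α=75°
  cosα=0.2588 sinα=0.9659 | (1,3) | tMaxX 2.6273 tMaxY 0.5590 | tΔX 3.8637 tΔY 1.0353
    t=0.5590 [y] (1,4)
    t=1.5943 [y] (1,5)
    t=2.6273 [x] (2,5)
    t=2.6296 [y] (2,6) — stop
  → r_2 = 2.6296
beam 3: φ=45°, α=165°
  cosα=-0.9659 sinα=0.2588 | (1,3) | tMaxX 0.3313 tMaxY 2.0864 | tΔX 1.0353 tΔY 3.8637
    t=0.3313 [x] (0,3) — stop
  → r_3 = 0.3313
beam 4: φ=90°, α=210°
  cosα=-0.8660 sinα=-0.5000 | (1,3) | tMaxX 0.3695 tMaxY 0.9200 | tΔX 1.1547 tΔY 2.0000
    t=0.3695 [x] (0,3) — stop
  → r_4 = 0.3695

ranges = [5.4040, 2.6296, 0.3313, 0.3695]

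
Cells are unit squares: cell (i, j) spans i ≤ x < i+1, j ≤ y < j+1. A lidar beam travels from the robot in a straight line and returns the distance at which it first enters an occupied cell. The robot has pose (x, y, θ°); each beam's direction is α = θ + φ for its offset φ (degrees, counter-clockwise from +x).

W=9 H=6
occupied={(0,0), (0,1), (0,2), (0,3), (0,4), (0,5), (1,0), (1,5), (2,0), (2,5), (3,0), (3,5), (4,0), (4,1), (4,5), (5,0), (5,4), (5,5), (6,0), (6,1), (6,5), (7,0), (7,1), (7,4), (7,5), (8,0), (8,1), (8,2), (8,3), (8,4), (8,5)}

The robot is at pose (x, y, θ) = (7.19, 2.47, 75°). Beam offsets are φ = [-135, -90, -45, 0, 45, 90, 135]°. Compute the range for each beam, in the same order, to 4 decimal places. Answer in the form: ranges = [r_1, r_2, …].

ranges = [0.5427, 0.8386, 0.9353, 1.5840, 2.3800, 6.4084, 0.9400]

beam 1: φ=-135°, α=300°
  direction (0.5000, -0.8660); cell (7,2); t to first gridline: x 1.6200, y 0.5427 (then +2.0000 / +1.1547)
    (7,1) via y @ 0.5427  # hit
  → r_1 = 0.5427
beam 2: φ=-90°, α=345°
  direction (0.9659, -0.2588); cell (7,2); t to first gridline: x 0.8386, y 1.8159 (then +1.0353 / +3.8637)
    (8,2) via x @ 0.8386  # hit
  → r_2 = 0.8386
beam 3: φ=-45°, α=30°
  direction (0.8660, 0.5000); cell (7,2); t to first gridline: x 0.9353, y 1.0600 (then +1.1547 / +2.0000)
    (8,2) via x @ 0.9353  # hit
  → r_3 = 0.9353
beam 4: φ=0°, α=75°
  direction (0.2588, 0.9659); cell (7,2); t to first gridline: x 3.1296, y 0.5487 (then +3.8637 / +1.0353)
    (7,3) via y @ 0.5487
    (7,4) via y @ 1.5840  # hit
  → r_4 = 1.5840
beam 5: φ=45°, α=120°
  direction (-0.5000, 0.8660); cell (7,2); t to first gridline: x 0.3800, y 0.6120 (then +2.0000 / +1.1547)
    (6,2) via x @ 0.3800
    (6,3) via y @ 0.6120
    (6,4) via y @ 1.7667
    (5,4) via x @ 2.3800  # hit
  → r_5 = 2.3800
beam 6: φ=90°, α=165°
  direction (-0.9659, 0.2588); cell (7,2); t to first gridline: x 0.1967, y 2.0478 (then +1.0353 / +3.8637)
    (6,2) via x @ 0.1967
    (5,2) via x @ 1.2320
    (5,3) via y @ 2.0478
    (4,3) via x @ 2.2673
    (3,3) via x @ 3.3025
    (2,3) via x @ 4.3378
    (1,3) via x @ 5.3731
    (1,4) via y @ 5.9115
    (0,4) via x @ 6.4084  # hit
  → r_6 = 6.4084
beam 7: φ=135°, α=210°
  direction (-0.8660, -0.5000); cell (7,2); t to first gridline: x 0.2194, y 0.9400 (then +1.1547 / +2.0000)
    (6,2) via x @ 0.2194
    (6,1) via y @ 0.9400  # hit
  → r_7 = 0.9400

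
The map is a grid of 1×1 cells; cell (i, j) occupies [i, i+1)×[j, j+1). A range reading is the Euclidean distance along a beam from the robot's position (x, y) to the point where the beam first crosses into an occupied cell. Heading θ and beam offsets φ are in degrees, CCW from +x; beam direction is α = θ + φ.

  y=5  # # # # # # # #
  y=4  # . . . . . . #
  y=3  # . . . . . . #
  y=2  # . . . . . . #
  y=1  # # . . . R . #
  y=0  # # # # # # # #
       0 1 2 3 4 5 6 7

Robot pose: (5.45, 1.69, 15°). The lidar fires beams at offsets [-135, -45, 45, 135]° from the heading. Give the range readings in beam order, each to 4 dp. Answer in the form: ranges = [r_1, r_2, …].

ranges = [0.7967, 1.3800, 3.1000, 5.1384]

beam 1: φ=-135°, α=240°
  direction (-0.5000, -0.8660); cell (5,1); t to first gridline: x 0.9000, y 0.7967 (then +2.0000 / +1.1547)
    (5,0) via y @ 0.7967  # hit
  → r_1 = 0.7967
beam 2: φ=-45°, α=330°
  direction (0.8660, -0.5000); cell (5,1); t to first gridline: x 0.6351, y 1.3800 (then +1.1547 / +2.0000)
    (6,1) via x @ 0.6351
    (6,0) via y @ 1.3800  # hit
  → r_2 = 1.3800
beam 3: φ=45°, α=60°
  direction (0.5000, 0.8660); cell (5,1); t to first gridline: x 1.1000, y 0.3580 (then +2.0000 / +1.1547)
    (5,2) via y @ 0.3580
    (6,2) via x @ 1.1000
    (6,3) via y @ 1.5127
    (6,4) via y @ 2.6674
    (7,4) via x @ 3.1000  # hit
  → r_3 = 3.1000
beam 4: φ=135°, α=150°
  direction (-0.8660, 0.5000); cell (5,1); t to first gridline: x 0.5196, y 0.6200 (then +1.1547 / +2.0000)
    (4,1) via x @ 0.5196
    (4,2) via y @ 0.6200
    (3,2) via x @ 1.6743
    (3,3) via y @ 2.6200
    (2,3) via x @ 2.8290
    (1,3) via x @ 3.9837
    (1,4) via y @ 4.6200
    (0,4) via x @ 5.1384  # hit
  → r_4 = 5.1384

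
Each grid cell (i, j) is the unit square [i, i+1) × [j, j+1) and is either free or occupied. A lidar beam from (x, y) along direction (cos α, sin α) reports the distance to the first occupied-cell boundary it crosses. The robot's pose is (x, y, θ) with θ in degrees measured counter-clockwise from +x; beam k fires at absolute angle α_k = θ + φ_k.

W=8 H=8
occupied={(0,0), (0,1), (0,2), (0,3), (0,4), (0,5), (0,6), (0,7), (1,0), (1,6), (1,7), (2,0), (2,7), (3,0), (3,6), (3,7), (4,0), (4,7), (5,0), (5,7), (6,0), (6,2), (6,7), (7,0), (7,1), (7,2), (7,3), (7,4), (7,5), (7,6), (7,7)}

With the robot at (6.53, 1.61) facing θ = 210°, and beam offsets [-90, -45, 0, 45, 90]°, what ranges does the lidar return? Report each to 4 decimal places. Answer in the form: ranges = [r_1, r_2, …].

ranges = [0.4503, 5.7251, 1.2200, 0.6315, 0.7044]

beam 1: φ=-90°, α=120°
  cosα=-0.5000 sinα=0.8660 | (6,1) | tMaxX 1.0600 tMaxY 0.4503 | tΔX 2.0000 tΔY 1.1547
    t=0.4503 [y] (6,2) — stop
  → r_1 = 0.4503
beam 2: φ=-45°, α=165°
  cosα=-0.9659 sinα=0.2588 | (6,1) | tMaxX 0.5487 tMaxY 1.5068 | tΔX 1.0353 tΔY 3.8637
    t=0.5487 [x] (5,1)
    t=1.5068 [y] (5,2)
    t=1.5840 [x] (4,2)
    t=2.6192 [x] (3,2)
    t=3.6545 [x] (2,2)
    t=4.6898 [x] (1,2)
    t=5.3705 [y] (1,3)
    t=5.7251 [x] (0,3) — stop
  → r_2 = 5.7251
beam 3: φ=0°, α=210°
  cosα=-0.8660 sinα=-0.5000 | (6,1) | tMaxX 0.6120 tMaxY 1.2200 | tΔX 1.1547 tΔY 2.0000
    t=0.6120 [x] (5,1)
    t=1.2200 [y] (5,0) — stop
  → r_3 = 1.2200
beam 4: φ=45°, α=255°
  cosα=-0.2588 sinα=-0.9659 | (6,1) | tMaxX 2.0478 tMaxY 0.6315 | tΔX 3.8637 tΔY 1.0353
    t=0.6315 [y] (6,0) — stop
  → r_4 = 0.6315
beam 5: φ=90°, α=300°
  cosα=0.5000 sinα=-0.8660 | (6,1) | tMaxX 0.9400 tMaxY 0.7044 | tΔX 2.0000 tΔY 1.1547
    t=0.7044 [y] (6,0) — stop
  → r_5 = 0.7044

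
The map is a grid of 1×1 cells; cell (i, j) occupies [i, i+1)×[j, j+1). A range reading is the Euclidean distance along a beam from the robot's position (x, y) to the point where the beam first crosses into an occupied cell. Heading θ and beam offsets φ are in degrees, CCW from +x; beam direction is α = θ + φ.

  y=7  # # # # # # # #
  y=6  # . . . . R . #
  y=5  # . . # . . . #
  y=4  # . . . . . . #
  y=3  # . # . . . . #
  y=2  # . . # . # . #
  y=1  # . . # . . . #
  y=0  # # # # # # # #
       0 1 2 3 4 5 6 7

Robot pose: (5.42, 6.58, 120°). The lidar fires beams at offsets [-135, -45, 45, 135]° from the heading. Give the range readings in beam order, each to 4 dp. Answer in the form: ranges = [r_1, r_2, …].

ranges = [1.6357, 0.4348, 1.6228, 5.4865]

beam 1: φ=-135°, α=345°
  direction (0.9659, -0.2588); cell (5,6); t to first gridline: x 0.6005, y 2.2409 (then +1.0353 / +3.8637)
    (6,6) via x @ 0.6005
    (7,6) via x @ 1.6357  # hit
  → r_1 = 1.6357
beam 2: φ=-45°, α=75°
  direction (0.2588, 0.9659); cell (5,6); t to first gridline: x 2.2409, y 0.4348 (then +3.8637 / +1.0353)
    (5,7) via y @ 0.4348  # hit
  → r_2 = 0.4348
beam 3: φ=45°, α=165°
  direction (-0.9659, 0.2588); cell (5,6); t to first gridline: x 0.4348, y 1.6228 (then +1.0353 / +3.8637)
    (4,6) via x @ 0.4348
    (3,6) via x @ 1.4701
    (3,7) via y @ 1.6228  # hit
  → r_3 = 1.6228
beam 4: φ=135°, α=255°
  direction (-0.2588, -0.9659); cell (5,6); t to first gridline: x 1.6228, y 0.6005 (then +3.8637 / +1.0353)
    (5,5) via y @ 0.6005
    (4,5) via x @ 1.6228
    (4,4) via y @ 1.6357
    (4,3) via y @ 2.6710
    (4,2) via y @ 3.7063
    (4,1) via y @ 4.7416
    (3,1) via x @ 5.4865  # hit
  → r_4 = 5.4865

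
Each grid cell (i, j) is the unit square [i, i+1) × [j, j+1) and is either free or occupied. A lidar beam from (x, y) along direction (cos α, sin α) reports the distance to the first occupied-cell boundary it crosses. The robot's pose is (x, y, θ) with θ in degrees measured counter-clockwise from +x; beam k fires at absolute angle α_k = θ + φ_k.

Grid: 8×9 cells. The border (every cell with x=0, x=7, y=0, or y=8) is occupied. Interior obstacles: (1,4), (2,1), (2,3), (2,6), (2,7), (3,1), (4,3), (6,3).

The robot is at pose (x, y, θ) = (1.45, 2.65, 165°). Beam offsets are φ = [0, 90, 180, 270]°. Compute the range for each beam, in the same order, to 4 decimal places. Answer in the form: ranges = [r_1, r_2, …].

ranges = [0.4659, 1.7082, 2.5114, 1.3976]

beam 1: φ=0°, α=165°
  d=(-0.9659,0.2588)  start (1,2)  tX=0.4659 tY=1.3523  stride 1/|dx|=1.0353 1/|dy|=3.8637
    cross x-line → (0,2), t=0.4659 (wall)
  → r_1 = 0.4659
beam 2: φ=90°, α=255°
  d=(-0.2588,-0.9659)  start (1,2)  tX=1.7387 tY=0.6729  stride 1/|dx|=3.8637 1/|dy|=1.0353
    cross y-line → (1,1), t=0.6729
    cross y-line → (1,0), t=1.7082 (wall)
  → r_2 = 1.7082
beam 3: φ=180°, α=345°
  d=(0.9659,-0.2588)  start (1,2)  tX=0.5694 tY=2.5114  stride 1/|dx|=1.0353 1/|dy|=3.8637
    cross x-line → (2,2), t=0.5694
    cross x-line → (3,2), t=1.6047
    cross y-line → (3,1), t=2.5114 (wall)
  → r_3 = 2.5114
beam 4: φ=270°, α=75°
  d=(0.2588,0.9659)  start (1,2)  tX=2.1250 tY=0.3623  stride 1/|dx|=3.8637 1/|dy|=1.0353
    cross y-line → (1,3), t=0.3623
    cross y-line → (1,4), t=1.3976 (wall)
  → r_4 = 1.3976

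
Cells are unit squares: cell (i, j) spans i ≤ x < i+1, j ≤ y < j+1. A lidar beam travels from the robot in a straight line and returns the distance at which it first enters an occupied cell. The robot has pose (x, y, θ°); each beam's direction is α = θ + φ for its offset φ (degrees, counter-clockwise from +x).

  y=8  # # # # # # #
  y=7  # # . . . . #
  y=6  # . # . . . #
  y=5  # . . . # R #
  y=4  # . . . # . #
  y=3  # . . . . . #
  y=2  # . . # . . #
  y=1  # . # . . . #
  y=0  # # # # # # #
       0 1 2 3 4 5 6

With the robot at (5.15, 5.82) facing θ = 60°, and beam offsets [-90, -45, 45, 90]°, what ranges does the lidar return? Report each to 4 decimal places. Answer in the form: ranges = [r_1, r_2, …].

beam 1: φ=-90°, α=330°
  cosα=0.8660 sinα=-0.5000 | (5,5) | tMaxX 0.9815 tMaxY 1.6400 | tΔX 1.1547 tΔY 2.0000
    t=0.9815 [x] (6,5) — stop
  → r_1 = 0.9815
beam 2: φ=-45°, α=15°
  cosα=0.9659 sinα=0.2588 | (5,5) | tMaxX 0.8800 tMaxY 0.6955 | tΔX 1.0353 tΔY 3.8637
    t=0.6955 [y] (5,6)
    t=0.8800 [x] (6,6) — stop
  → r_2 = 0.8800
beam 3: φ=45°, α=105°
  cosα=-0.2588 sinα=0.9659 | (5,5) | tMaxX 0.5796 tMaxY 0.1863 | tΔX 3.8637 tΔY 1.0353
    t=0.1863 [y] (5,6)
    t=0.5796 [x] (4,6)
    t=1.2216 [y] (4,7)
    t=2.2569 [y] (4,8) — stop
  → r_3 = 2.2569
beam 4: φ=90°, α=150°
  cosα=-0.8660 sinα=0.5000 | (5,5) | tMaxX 0.1732 tMaxY 0.3600 | tΔX 1.1547 tΔY 2.0000
    t=0.1732 [x] (4,5) — stop
  → r_4 = 0.1732

ranges = [0.9815, 0.8800, 2.2569, 0.1732]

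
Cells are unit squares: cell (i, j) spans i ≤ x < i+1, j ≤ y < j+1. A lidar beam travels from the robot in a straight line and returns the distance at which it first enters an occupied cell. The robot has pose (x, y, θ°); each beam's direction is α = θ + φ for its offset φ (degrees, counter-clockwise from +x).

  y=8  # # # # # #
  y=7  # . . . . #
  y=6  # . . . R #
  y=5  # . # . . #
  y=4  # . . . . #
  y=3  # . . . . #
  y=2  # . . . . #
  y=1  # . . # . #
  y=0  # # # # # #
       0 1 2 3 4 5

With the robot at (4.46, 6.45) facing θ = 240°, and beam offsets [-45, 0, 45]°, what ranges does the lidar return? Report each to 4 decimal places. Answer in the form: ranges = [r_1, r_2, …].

beam 1: φ=-45°, α=195°
  d=(-0.9659,-0.2588)  start (4,6)  tX=0.4762 tY=1.7387  stride 1/|dx|=1.0353 1/|dy|=3.8637
    cross x-line → (3,6), t=0.4762
    cross x-line → (2,6), t=1.5115
    cross y-line → (2,5), t=1.7387 (wall)
  → r_1 = 1.7387
beam 2: φ=0°, α=240°
  d=(-0.5000,-0.8660)  start (4,6)  tX=0.9200 tY=0.5196  stride 1/|dx|=2.0000 1/|dy|=1.1547
    cross y-line → (4,5), t=0.5196
    cross x-line → (3,5), t=0.9200
    cross y-line → (3,4), t=1.6743
    cross y-line → (3,3), t=2.8290
    cross x-line → (2,3), t=2.9200
    cross y-line → (2,2), t=3.9837
    cross x-line → (1,2), t=4.9200
    cross y-line → (1,1), t=5.1384
    cross y-line → (1,0), t=6.2931 (wall)
  → r_2 = 6.2931
beam 3: φ=45°, α=285°
  d=(0.2588,-0.9659)  start (4,6)  tX=2.0864 tY=0.4659  stride 1/|dx|=3.8637 1/|dy|=1.0353
    cross y-line → (4,5), t=0.4659
    cross y-line → (4,4), t=1.5012
    cross x-line → (5,4), t=2.0864 (wall)
  → r_3 = 2.0864

ranges = [1.7387, 6.2931, 2.0864]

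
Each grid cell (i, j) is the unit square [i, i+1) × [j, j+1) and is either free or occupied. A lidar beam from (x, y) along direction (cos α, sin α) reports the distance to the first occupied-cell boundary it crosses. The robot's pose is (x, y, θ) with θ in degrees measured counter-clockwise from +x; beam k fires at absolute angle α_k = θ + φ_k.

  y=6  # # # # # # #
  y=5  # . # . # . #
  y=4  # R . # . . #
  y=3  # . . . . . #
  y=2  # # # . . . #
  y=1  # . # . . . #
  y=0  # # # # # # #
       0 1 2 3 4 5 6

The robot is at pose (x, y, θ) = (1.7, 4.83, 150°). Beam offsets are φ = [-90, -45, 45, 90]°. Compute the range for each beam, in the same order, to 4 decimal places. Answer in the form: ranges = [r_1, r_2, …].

ranges = [0.6000, 1.2113, 0.7247, 1.4000]

beam 1: φ=-90°, α=60°
  cosα=0.5000 sinα=0.8660 | (1,4) | tMaxX 0.6000 tMaxY 0.1963 | tΔX 2.0000 tΔY 1.1547
    t=0.1963 [y] (1,5)
    t=0.6000 [x] (2,5) — stop
  → r_1 = 0.6000
beam 2: φ=-45°, α=105°
  cosα=-0.2588 sinα=0.9659 | (1,4) | tMaxX 2.7046 tMaxY 0.1760 | tΔX 3.8637 tΔY 1.0353
    t=0.1760 [y] (1,5)
    t=1.2113 [y] (1,6) — stop
  → r_2 = 1.2113
beam 3: φ=45°, α=195°
  cosα=-0.9659 sinα=-0.2588 | (1,4) | tMaxX 0.7247 tMaxY 3.2069 | tΔX 1.0353 tΔY 3.8637
    t=0.7247 [x] (0,4) — stop
  → r_3 = 0.7247
beam 4: φ=90°, α=240°
  cosα=-0.5000 sinα=-0.8660 | (1,4) | tMaxX 1.4000 tMaxY 0.9584 | tΔX 2.0000 tΔY 1.1547
    t=0.9584 [y] (1,3)
    t=1.4000 [x] (0,3) — stop
  → r_4 = 1.4000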